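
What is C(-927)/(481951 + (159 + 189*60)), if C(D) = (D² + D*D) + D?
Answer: 1717731/493450 ≈ 3.4811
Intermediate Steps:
C(D) = D + 2*D² (C(D) = (D² + D²) + D = 2*D² + D = D + 2*D²)
C(-927)/(481951 + (159 + 189*60)) = (-927*(1 + 2*(-927)))/(481951 + (159 + 189*60)) = (-927*(1 - 1854))/(481951 + (159 + 11340)) = (-927*(-1853))/(481951 + 11499) = 1717731/493450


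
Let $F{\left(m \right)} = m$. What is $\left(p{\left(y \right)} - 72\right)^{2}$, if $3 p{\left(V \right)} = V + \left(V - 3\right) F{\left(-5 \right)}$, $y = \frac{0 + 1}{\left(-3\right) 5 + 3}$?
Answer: $\frac{362404}{81} \approx 4474.1$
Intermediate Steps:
$y = - \frac{1}{12}$ ($y = 1 \frac{1}{-15 + 3} = 1 \frac{1}{-12} = 1 \left(- \frac{1}{12}\right) = - \frac{1}{12} \approx -0.083333$)
$p{\left(V \right)} = 5 - \frac{4 V}{3}$ ($p{\left(V \right)} = \frac{V + \left(V - 3\right) \left(-5\right)}{3} = \frac{V + \left(-3 + V\right) \left(-5\right)}{3} = \frac{V - \left(-15 + 5 V\right)}{3} = \frac{15 - 4 V}{3} = 5 - \frac{4 V}{3}$)
$\left(p{\left(y \right)} - 72\right)^{2} = \left(\left(5 - - \frac{1}{9}\right) - 72\right)^{2} = \left(\left(5 + \frac{1}{9}\right) - 72\right)^{2} = \left(\frac{46}{9} - 72\right)^{2} = \left(- \frac{602}{9}\right)^{2} = \frac{362404}{81}$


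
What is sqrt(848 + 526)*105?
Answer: 105*sqrt(1374) ≈ 3892.1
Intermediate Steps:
sqrt(848 + 526)*105 = sqrt(1374)*105 = 105*sqrt(1374)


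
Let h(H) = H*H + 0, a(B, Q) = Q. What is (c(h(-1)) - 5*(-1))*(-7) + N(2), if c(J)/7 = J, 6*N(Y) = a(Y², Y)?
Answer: -251/3 ≈ -83.667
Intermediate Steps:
N(Y) = Y/6
h(H) = H² (h(H) = H² + 0 = H²)
c(J) = 7*J
(c(h(-1)) - 5*(-1))*(-7) + N(2) = (7*(-1)² - 5*(-1))*(-7) + (⅙)*2 = (7*1 + 5)*(-7) + ⅓ = (7 + 5)*(-7) + ⅓ = 12*(-7) + ⅓ = -84 + ⅓ = -251/3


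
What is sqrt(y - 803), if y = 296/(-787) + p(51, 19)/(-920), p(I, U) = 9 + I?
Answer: I*sqrt(1052977996966)/36202 ≈ 28.345*I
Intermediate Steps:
y = -15977/36202 (y = 296/(-787) + (9 + 51)/(-920) = 296*(-1/787) + 60*(-1/920) = -296/787 - 3/46 = -15977/36202 ≈ -0.44133)
sqrt(y - 803) = sqrt(-15977/36202 - 803) = sqrt(-29086183/36202) = I*sqrt(1052977996966)/36202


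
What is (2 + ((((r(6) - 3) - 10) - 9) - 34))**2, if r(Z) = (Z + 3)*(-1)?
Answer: 3969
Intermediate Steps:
r(Z) = -3 - Z (r(Z) = (3 + Z)*(-1) = -3 - Z)
(2 + ((((r(6) - 3) - 10) - 9) - 34))**2 = (2 + (((((-3 - 1*6) - 3) - 10) - 9) - 34))**2 = (2 + (((((-3 - 6) - 3) - 10) - 9) - 34))**2 = (2 + ((((-9 - 3) - 10) - 9) - 34))**2 = (2 + (((-12 - 10) - 9) - 34))**2 = (2 + ((-22 - 9) - 34))**2 = (2 + (-31 - 34))**2 = (2 - 65)**2 = (-63)**2 = 3969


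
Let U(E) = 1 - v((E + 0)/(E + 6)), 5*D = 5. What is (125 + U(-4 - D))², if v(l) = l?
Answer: 17161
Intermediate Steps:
D = 1 (D = (⅕)*5 = 1)
U(E) = 1 - E/(6 + E) (U(E) = 1 - (E + 0)/(E + 6) = 1 - E/(6 + E))
(125 + U(-4 - D))² = (125 + 6/(6 + (-4 - 1*1)))² = (125 + 6/(6 + (-4 - 1)))² = (125 + 6/(6 - 5))² = (125 + 6/1)² = (125 + 6*1)² = (125 + 6)² = 131² = 17161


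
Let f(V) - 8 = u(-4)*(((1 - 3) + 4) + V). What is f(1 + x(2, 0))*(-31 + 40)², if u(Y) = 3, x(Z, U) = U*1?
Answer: 1377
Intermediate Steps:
x(Z, U) = U
f(V) = 14 + 3*V (f(V) = 8 + 3*(((1 - 3) + 4) + V) = 8 + 3*((-2 + 4) + V) = 8 + 3*(2 + V) = 8 + (6 + 3*V) = 14 + 3*V)
f(1 + x(2, 0))*(-31 + 40)² = (14 + 3*(1 + 0))*(-31 + 40)² = (14 + 3*1)*9² = (14 + 3)*81 = 17*81 = 1377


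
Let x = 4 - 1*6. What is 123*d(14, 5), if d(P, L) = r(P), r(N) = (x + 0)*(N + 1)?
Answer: -3690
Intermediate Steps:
x = -2 (x = 4 - 6 = -2)
r(N) = -2 - 2*N (r(N) = (-2 + 0)*(N + 1) = -2*(1 + N) = -2 - 2*N)
d(P, L) = -2 - 2*P
123*d(14, 5) = 123*(-2 - 2*14) = 123*(-2 - 28) = 123*(-30) = -3690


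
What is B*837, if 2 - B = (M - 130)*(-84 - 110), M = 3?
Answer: -20620332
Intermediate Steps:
B = -24636 (B = 2 - (3 - 130)*(-84 - 110) = 2 - (-127)*(-194) = 2 - 1*24638 = 2 - 24638 = -24636)
B*837 = -24636*837 = -20620332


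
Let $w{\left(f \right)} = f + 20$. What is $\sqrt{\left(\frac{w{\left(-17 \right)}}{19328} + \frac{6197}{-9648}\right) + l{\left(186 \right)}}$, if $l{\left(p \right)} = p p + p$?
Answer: $\frac{\sqrt{8202240654243514}}{485616} \approx 186.5$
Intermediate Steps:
$w{\left(f \right)} = 20 + f$
$l{\left(p \right)} = p + p^{2}$ ($l{\left(p \right)} = p^{2} + p = p + p^{2}$)
$\sqrt{\left(\frac{w{\left(-17 \right)}}{19328} + \frac{6197}{-9648}\right) + l{\left(186 \right)}} = \sqrt{\left(\frac{20 - 17}{19328} + \frac{6197}{-9648}\right) + 186 \left(1 + 186\right)} = \sqrt{\left(3 \cdot \frac{1}{19328} + 6197 \left(- \frac{1}{9648}\right)\right) + 186 \cdot 187} = \sqrt{\left(\frac{3}{19328} - \frac{6197}{9648}\right) + 34782} = \sqrt{- \frac{7484167}{11654784} + 34782} = \sqrt{\frac{405369212921}{11654784}} = \frac{\sqrt{8202240654243514}}{485616}$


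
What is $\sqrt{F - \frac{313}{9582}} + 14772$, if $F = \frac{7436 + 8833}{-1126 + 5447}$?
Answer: $14772 + \frac{\sqrt{7608116480070}}{1427718} \approx 14774.0$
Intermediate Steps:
$F = \frac{561}{149}$ ($F = \frac{16269}{4321} = 16269 \cdot \frac{1}{4321} = \frac{561}{149} \approx 3.7651$)
$\sqrt{F - \frac{313}{9582}} + 14772 = \sqrt{\frac{561}{149} - \frac{313}{9582}} + 14772 = \sqrt{\frac{5328865}{1427718}} + 14772 = \frac{\sqrt{7608116480070}}{1427718} + 14772 = 14772 + \frac{\sqrt{7608116480070}}{1427718}$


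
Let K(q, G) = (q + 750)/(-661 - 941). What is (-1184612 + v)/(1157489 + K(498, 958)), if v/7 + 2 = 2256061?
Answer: 3900282867/309049355 ≈ 12.620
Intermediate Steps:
v = 15792413 (v = -14 + 7*2256061 = -14 + 15792427 = 15792413)
K(q, G) = -125/267 - q/1602 (K(q, G) = (750 + q)/(-1602) = (750 + q)*(-1/1602) = -125/267 - q/1602)
(-1184612 + v)/(1157489 + K(498, 958)) = (-1184612 + 15792413)/(1157489 + (-125/267 - 1/1602*498)) = 14607801/(1157489 + (-125/267 - 83/267)) = 14607801/(1157489 - 208/267) = 14607801/(309049355/267) = 14607801*(267/309049355) = 3900282867/309049355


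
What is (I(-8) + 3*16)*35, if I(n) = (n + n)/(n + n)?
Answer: 1715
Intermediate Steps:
I(n) = 1 (I(n) = (2*n)/((2*n)) = (2*n)*(1/(2*n)) = 1)
(I(-8) + 3*16)*35 = (1 + 3*16)*35 = (1 + 48)*35 = 49*35 = 1715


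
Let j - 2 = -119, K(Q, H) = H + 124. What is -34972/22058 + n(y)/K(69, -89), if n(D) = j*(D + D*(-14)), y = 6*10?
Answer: 201178906/77203 ≈ 2605.8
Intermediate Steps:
K(Q, H) = 124 + H
j = -117 (j = 2 - 119 = -117)
y = 60
n(D) = 1521*D (n(D) = -117*(D + D*(-14)) = -117*(D - 14*D) = -(-1521)*D = 1521*D)
-34972/22058 + n(y)/K(69, -89) = -34972/22058 + (1521*60)/(124 - 89) = -34972*1/22058 + 91260/35 = -17486/11029 + 91260*(1/35) = -17486/11029 + 18252/7 = 201178906/77203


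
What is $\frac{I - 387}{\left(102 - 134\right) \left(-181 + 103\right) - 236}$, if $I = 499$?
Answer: $\frac{28}{565} \approx 0.049558$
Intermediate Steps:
$\frac{I - 387}{\left(102 - 134\right) \left(-181 + 103\right) - 236} = \frac{499 - 387}{\left(102 - 134\right) \left(-181 + 103\right) - 236} = \frac{112}{\left(-32\right) \left(-78\right) - 236} = \frac{112}{2496 - 236} = \frac{112}{2260} = 112 \cdot \frac{1}{2260} = \frac{28}{565}$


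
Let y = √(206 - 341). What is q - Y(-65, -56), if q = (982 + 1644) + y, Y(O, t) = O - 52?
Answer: 2743 + 3*I*√15 ≈ 2743.0 + 11.619*I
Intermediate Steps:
y = 3*I*√15 (y = √(-135) = 3*I*√15 ≈ 11.619*I)
Y(O, t) = -52 + O
q = 2626 + 3*I*√15 (q = (982 + 1644) + 3*I*√15 = 2626 + 3*I*√15 ≈ 2626.0 + 11.619*I)
q - Y(-65, -56) = (2626 + 3*I*√15) - (-52 - 65) = (2626 + 3*I*√15) - 1*(-117) = (2626 + 3*I*√15) + 117 = 2743 + 3*I*√15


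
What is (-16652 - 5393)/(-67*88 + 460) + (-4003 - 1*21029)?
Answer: -136051907/5436 ≈ -25028.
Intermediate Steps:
(-16652 - 5393)/(-67*88 + 460) + (-4003 - 1*21029) = -22045/(-5896 + 460) + (-4003 - 21029) = -22045/(-5436) - 25032 = -22045*(-1/5436) - 25032 = 22045/5436 - 25032 = -136051907/5436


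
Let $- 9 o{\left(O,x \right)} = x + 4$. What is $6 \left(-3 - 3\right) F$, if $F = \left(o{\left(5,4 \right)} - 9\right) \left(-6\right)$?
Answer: $-2136$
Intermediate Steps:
$o{\left(O,x \right)} = - \frac{4}{9} - \frac{x}{9}$ ($o{\left(O,x \right)} = - \frac{x + 4}{9} = - \frac{4 + x}{9} = - \frac{4}{9} - \frac{x}{9}$)
$F = \frac{178}{3}$ ($F = \left(\left(- \frac{4}{9} - \frac{4}{9}\right) - 9\right) \left(-6\right) = \left(- \frac{8}{9} - 9\right) \left(-6\right) = \left(- \frac{89}{9}\right) \left(-6\right) = \frac{178}{3} \approx 59.333$)
$6 \left(-3 - 3\right) F = 6 \left(-3 - 3\right) \frac{178}{3} = 6 \left(-6\right) \frac{178}{3} = \left(-36\right) \frac{178}{3} = -2136$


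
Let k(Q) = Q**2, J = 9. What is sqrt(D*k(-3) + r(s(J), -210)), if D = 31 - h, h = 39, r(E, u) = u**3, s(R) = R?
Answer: 12*I*sqrt(64313) ≈ 3043.2*I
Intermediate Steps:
D = -8 (D = 31 - 1*39 = 31 - 39 = -8)
sqrt(D*k(-3) + r(s(J), -210)) = sqrt(-8*(-3)**2 + (-210)**3) = sqrt(-8*9 - 9261000) = sqrt(-72 - 9261000) = sqrt(-9261072) = 12*I*sqrt(64313)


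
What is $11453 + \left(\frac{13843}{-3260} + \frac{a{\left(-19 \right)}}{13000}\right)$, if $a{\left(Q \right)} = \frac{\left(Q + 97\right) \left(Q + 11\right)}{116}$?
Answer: $\frac{27059128347}{2363500} \approx 11449.0$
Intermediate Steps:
$a{\left(Q \right)} = \frac{\left(11 + Q\right) \left(97 + Q\right)}{116}$ ($a{\left(Q \right)} = \left(97 + Q\right) \left(11 + Q\right) \frac{1}{116} = \left(11 + Q\right) \left(97 + Q\right) \frac{1}{116} = \frac{\left(11 + Q\right) \left(97 + Q\right)}{116}$)
$11453 + \left(\frac{13843}{-3260} + \frac{a{\left(-19 \right)}}{13000}\right) = 11453 + \left(\frac{13843}{-3260} + \frac{\frac{1067}{116} + \frac{\left(-19\right)^{2}}{116} + \frac{27}{29} \left(-19\right)}{13000}\right) = 11453 + \left(13843 \left(- \frac{1}{3260}\right) + \left(\frac{1067}{116} + \frac{1}{116} \cdot 361 - \frac{513}{29}\right) \frac{1}{13000}\right) = 11453 - \left(\frac{13843}{3260} - \left(\frac{1067}{116} + \frac{361}{116} - \frac{513}{29}\right) \frac{1}{13000}\right) = 11453 - \frac{10037153}{2363500} = \frac{27059128347}{2363500}$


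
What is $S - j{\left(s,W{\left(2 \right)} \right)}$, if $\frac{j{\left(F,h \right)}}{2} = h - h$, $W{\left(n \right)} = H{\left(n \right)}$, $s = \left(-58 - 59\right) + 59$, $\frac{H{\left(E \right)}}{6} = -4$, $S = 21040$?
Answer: $21040$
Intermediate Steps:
$H{\left(E \right)} = -24$ ($H{\left(E \right)} = 6 \left(-4\right) = -24$)
$s = -58$ ($s = -117 + 59 = -58$)
$W{\left(n \right)} = -24$
$j{\left(F,h \right)} = 0$ ($j{\left(F,h \right)} = 2 \left(h - h\right) = 2 \cdot 0 = 0$)
$S - j{\left(s,W{\left(2 \right)} \right)} = 21040 - 0 = 21040 + 0 = 21040$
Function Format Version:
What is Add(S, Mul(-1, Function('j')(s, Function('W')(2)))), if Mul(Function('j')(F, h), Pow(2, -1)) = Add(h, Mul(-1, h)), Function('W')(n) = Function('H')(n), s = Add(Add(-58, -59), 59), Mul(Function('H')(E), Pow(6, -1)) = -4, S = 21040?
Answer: 21040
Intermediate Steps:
Function('H')(E) = -24 (Function('H')(E) = Mul(6, -4) = -24)
s = -58 (s = Add(-117, 59) = -58)
Function('W')(n) = -24
Function('j')(F, h) = 0 (Function('j')(F, h) = Mul(2, Add(h, Mul(-1, h))) = Mul(2, 0) = 0)
Add(S, Mul(-1, Function('j')(s, Function('W')(2)))) = Add(21040, Mul(-1, 0)) = Add(21040, 0) = 21040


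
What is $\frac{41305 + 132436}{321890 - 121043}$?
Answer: $\frac{173741}{200847} \approx 0.86504$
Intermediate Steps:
$\frac{41305 + 132436}{321890 - 121043} = \frac{173741}{200847}$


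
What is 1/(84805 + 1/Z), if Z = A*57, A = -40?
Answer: 2280/193355399 ≈ 1.1792e-5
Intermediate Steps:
Z = -2280 (Z = -40*57 = -2280)
1/(84805 + 1/Z) = 1/(84805 + 1/(-2280)) = 1/(84805 - 1/2280) = 1/(193355399/2280) = 2280/193355399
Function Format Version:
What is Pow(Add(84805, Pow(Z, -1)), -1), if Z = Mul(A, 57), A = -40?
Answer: Rational(2280, 193355399) ≈ 1.1792e-5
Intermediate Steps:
Z = -2280 (Z = Mul(-40, 57) = -2280)
Pow(Add(84805, Pow(Z, -1)), -1) = Pow(Add(84805, Pow(-2280, -1)), -1) = Pow(Add(84805, Rational(-1, 2280)), -1) = Pow(Rational(193355399, 2280), -1) = Rational(2280, 193355399)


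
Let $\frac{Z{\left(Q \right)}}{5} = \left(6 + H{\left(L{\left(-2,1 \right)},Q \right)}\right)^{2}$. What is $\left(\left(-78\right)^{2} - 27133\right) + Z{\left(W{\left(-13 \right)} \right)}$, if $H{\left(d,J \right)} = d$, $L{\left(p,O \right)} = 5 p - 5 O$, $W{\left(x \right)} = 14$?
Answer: $-20644$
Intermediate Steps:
$L{\left(p,O \right)} = - 5 O + 5 p$
$Z{\left(Q \right)} = 405$ ($Z{\left(Q \right)} = 5 \left(6 + \left(\left(-5\right) 1 + 5 \left(-2\right)\right)\right)^{2} = 5 \left(6 - 15\right)^{2} = 5 \left(-9\right)^{2} = 5 \cdot 81 = 405$)
$\left(\left(-78\right)^{2} - 27133\right) + Z{\left(W{\left(-13 \right)} \right)} = \left(\left(-78\right)^{2} - 27133\right) + 405 = \left(6084 - 27133\right) + 405 = -21049 + 405 = -20644$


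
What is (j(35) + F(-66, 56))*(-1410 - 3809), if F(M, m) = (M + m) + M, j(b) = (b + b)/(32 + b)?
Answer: 26209818/67 ≈ 3.9119e+5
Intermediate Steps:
j(b) = 2*b/(32 + b) (j(b) = (2*b)/(32 + b) = 2*b/(32 + b))
F(M, m) = m + 2*M
(j(35) + F(-66, 56))*(-1410 - 3809) = (2*35/(32 + 35) + (56 + 2*(-66)))*(-1410 - 3809) = (2*35/67 + (56 - 132))*(-5219) = (2*35*(1/67) - 76)*(-5219) = (70/67 - 76)*(-5219) = -5022/67*(-5219) = 26209818/67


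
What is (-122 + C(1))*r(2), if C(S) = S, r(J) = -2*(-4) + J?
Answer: -1210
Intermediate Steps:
r(J) = 8 + J
(-122 + C(1))*r(2) = (-122 + 1)*(8 + 2) = -121*10 = -1210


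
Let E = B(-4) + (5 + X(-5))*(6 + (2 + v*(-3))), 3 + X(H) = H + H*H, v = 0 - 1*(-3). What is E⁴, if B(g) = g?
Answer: 456976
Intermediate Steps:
v = 3 (v = 0 + 3 = 3)
X(H) = -3 + H + H² (X(H) = -3 + (H + H*H) = -3 + (H + H²) = -3 + H + H²)
E = -26 (E = -4 + (5 + (-3 - 5 + (-5)²))*(6 + (2 + 3*(-3))) = -4 + (5 + (-3 - 5 + 25))*(6 + (2 - 9)) = -4 + (5 + 17)*(6 - 7) = -4 + 22*(-1) = -4 - 22 = -26)
E⁴ = (-26)⁴ = 456976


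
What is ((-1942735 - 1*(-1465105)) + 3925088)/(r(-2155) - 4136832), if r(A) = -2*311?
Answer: -1723729/2068727 ≈ -0.83323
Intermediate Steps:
r(A) = -622
((-1942735 - 1*(-1465105)) + 3925088)/(r(-2155) - 4136832) = ((-1942735 - 1*(-1465105)) + 3925088)/(-622 - 4136832) = ((-1942735 + 1465105) + 3925088)/(-4137454) = (-477630 + 3925088)*(-1/4137454) = 3447458*(-1/4137454) = -1723729/2068727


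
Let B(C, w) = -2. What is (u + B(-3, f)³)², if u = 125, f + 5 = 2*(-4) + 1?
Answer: 13689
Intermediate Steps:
f = -12 (f = -5 + (2*(-4) + 1) = -5 + (-8 + 1) = -5 - 7 = -12)
(u + B(-3, f)³)² = (125 + (-2)³)² = (125 - 8)² = 117² = 13689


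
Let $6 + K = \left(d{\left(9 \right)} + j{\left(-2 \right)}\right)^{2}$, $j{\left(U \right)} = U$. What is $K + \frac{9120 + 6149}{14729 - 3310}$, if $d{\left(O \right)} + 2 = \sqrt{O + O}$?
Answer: $\frac{335001}{11419} - 24 \sqrt{2} \approx -4.604$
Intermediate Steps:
$d{\left(O \right)} = -2 + \sqrt{2} \sqrt{O}$ ($d{\left(O \right)} = -2 + \sqrt{O + O} = -2 + \sqrt{2 O} = -2 + \sqrt{2} \sqrt{O}$)
$K = -6 + \left(-4 + 3 \sqrt{2}\right)^{2}$ ($K = -6 + \left(\left(-2 + \sqrt{2} \sqrt{9}\right) - 2\right)^{2} = -6 + \left(\left(-2 + \sqrt{2} \cdot 3\right) - 2\right)^{2} = -6 + \left(\left(-2 + 3 \sqrt{2}\right) - 2\right)^{2} = -6 + \left(-4 + 3 \sqrt{2}\right)^{2} \approx -5.9411$)
$K + \frac{9120 + 6149}{14729 - 3310} = \left(28 - 24 \sqrt{2}\right) + \frac{9120 + 6149}{14729 - 3310} = \left(28 - 24 \sqrt{2}\right) + \frac{15269}{11419} = \frac{335001}{11419} - 24 \sqrt{2}$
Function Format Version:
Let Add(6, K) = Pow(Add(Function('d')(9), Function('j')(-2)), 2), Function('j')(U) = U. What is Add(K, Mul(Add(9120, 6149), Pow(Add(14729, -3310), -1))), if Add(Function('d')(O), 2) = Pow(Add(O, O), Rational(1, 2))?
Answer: Add(Rational(335001, 11419), Mul(-24, Pow(2, Rational(1, 2)))) ≈ -4.6040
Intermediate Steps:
Function('d')(O) = Add(-2, Mul(Pow(2, Rational(1, 2)), Pow(O, Rational(1, 2)))) (Function('d')(O) = Add(-2, Pow(Add(O, O), Rational(1, 2))) = Add(-2, Pow(Mul(2, O), Rational(1, 2))) = Add(-2, Mul(Pow(2, Rational(1, 2)), Pow(O, Rational(1, 2)))))
K = Add(-6, Pow(Add(-4, Mul(3, Pow(2, Rational(1, 2)))), 2)) (K = Add(-6, Pow(Add(Add(-2, Mul(Pow(2, Rational(1, 2)), Pow(9, Rational(1, 2)))), -2), 2)) = Add(-6, Pow(Add(Add(-2, Mul(Pow(2, Rational(1, 2)), 3)), -2), 2)) = Add(-6, Pow(Add(Add(-2, Mul(3, Pow(2, Rational(1, 2)))), -2), 2)) = Add(-6, Pow(Add(-4, Mul(3, Pow(2, Rational(1, 2)))), 2)) ≈ -5.9411)
Add(K, Mul(Add(9120, 6149), Pow(Add(14729, -3310), -1))) = Add(Add(28, Mul(-24, Pow(2, Rational(1, 2)))), Mul(Add(9120, 6149), Pow(Add(14729, -3310), -1))) = Add(Add(28, Mul(-24, Pow(2, Rational(1, 2)))), Mul(15269, Pow(11419, -1))) = Add(Add(28, Mul(-24, Pow(2, Rational(1, 2)))), Mul(15269, Rational(1, 11419))) = Add(Add(28, Mul(-24, Pow(2, Rational(1, 2)))), Rational(15269, 11419)) = Add(Rational(335001, 11419), Mul(-24, Pow(2, Rational(1, 2))))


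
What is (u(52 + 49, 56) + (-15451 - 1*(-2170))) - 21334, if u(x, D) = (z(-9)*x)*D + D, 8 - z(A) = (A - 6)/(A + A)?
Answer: 17927/3 ≈ 5975.7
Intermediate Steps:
z(A) = 8 - (-6 + A)/(2*A) (z(A) = 8 - (A - 6)/(A + A) = 8 - (-6 + A)/(2*A))
u(x, D) = D + 43*D*x/6 (u(x, D) = ((15/2 + 3/(-9))*x)*D + D = ((15/2 + 3*(-1/9))*x)*D + D = ((15/2 - 1/3)*x)*D + D = (43*x/6)*D + D = 43*D*x/6 + D = D + 43*D*x/6)
(u(52 + 49, 56) + (-15451 - 1*(-2170))) - 21334 = ((1/6)*56*(6 + 43*(52 + 49)) + (-15451 - 1*(-2170))) - 21334 = ((1/6)*56*(6 + 43*101) + (-15451 + 2170)) - 21334 = ((1/6)*56*(6 + 4343) - 13281) - 21334 = ((1/6)*56*4349 - 13281) - 21334 = (121772/3 - 13281) - 21334 = 81929/3 - 21334 = 17927/3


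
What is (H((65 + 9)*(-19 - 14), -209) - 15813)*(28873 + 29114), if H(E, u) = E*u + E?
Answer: 28536736401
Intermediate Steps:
H(E, u) = E + E*u
(H((65 + 9)*(-19 - 14), -209) - 15813)*(28873 + 29114) = (((65 + 9)*(-19 - 14))*(1 - 209) - 15813)*(28873 + 29114) = ((74*(-33))*(-208) - 15813)*57987 = (-2442*(-208) - 15813)*57987 = (507936 - 15813)*57987 = 492123*57987 = 28536736401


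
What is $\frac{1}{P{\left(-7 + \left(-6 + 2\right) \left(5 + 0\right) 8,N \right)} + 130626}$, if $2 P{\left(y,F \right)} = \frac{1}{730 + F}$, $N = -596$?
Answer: $\frac{268}{35007769} \approx 7.6554 \cdot 10^{-6}$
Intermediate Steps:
$P{\left(y,F \right)} = \frac{1}{2 \left(730 + F\right)}$
$\frac{1}{P{\left(-7 + \left(-6 + 2\right) \left(5 + 0\right) 8,N \right)} + 130626} = \frac{1}{\frac{1}{2 \left(730 - 596\right)} + 130626} = \frac{1}{\frac{1}{2 \cdot 134} + 130626} = \frac{1}{\frac{1}{2} \cdot \frac{1}{134} + 130626} = \frac{1}{\frac{1}{268} + 130626} = \frac{1}{\frac{35007769}{268}} = \frac{268}{35007769}$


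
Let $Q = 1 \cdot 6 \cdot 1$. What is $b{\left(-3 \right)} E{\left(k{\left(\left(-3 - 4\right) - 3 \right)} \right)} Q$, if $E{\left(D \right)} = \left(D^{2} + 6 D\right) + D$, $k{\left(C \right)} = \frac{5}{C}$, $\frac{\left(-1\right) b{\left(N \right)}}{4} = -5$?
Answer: $-390$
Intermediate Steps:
$b{\left(N \right)} = 20$ ($b{\left(N \right)} = \left(-4\right) \left(-5\right) = 20$)
$Q = 6$ ($Q = 6 \cdot 1 = 6$)
$E{\left(D \right)} = D^{2} + 7 D$
$b{\left(-3 \right)} E{\left(k{\left(\left(-3 - 4\right) - 3 \right)} \right)} Q = 20 \frac{5}{\left(-3 - 4\right) - 3} \left(7 + \frac{5}{\left(-3 - 4\right) - 3}\right) 6 = 20 \frac{5}{-7 - 3} \left(7 + \frac{5}{-7 - 3}\right) 6 = 20 \frac{5}{-10} \left(7 + \frac{5}{-10}\right) 6 = 20 \cdot 5 \left(- \frac{1}{10}\right) \left(7 + 5 \left(- \frac{1}{10}\right)\right) 6 = 20 \left(- \frac{7 - \frac{1}{2}}{2}\right) 6 = 20 \left(\left(- \frac{1}{2}\right) \frac{13}{2}\right) 6 = 20 \left(- \frac{13}{4}\right) 6 = \left(-65\right) 6 = -390$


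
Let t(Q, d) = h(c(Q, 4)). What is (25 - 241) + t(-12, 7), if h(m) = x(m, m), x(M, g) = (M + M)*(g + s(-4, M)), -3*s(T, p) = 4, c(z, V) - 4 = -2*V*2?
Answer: 104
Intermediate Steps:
c(z, V) = 4 - 4*V (c(z, V) = 4 - 2*V*2 = 4 - 4*V)
s(T, p) = -4/3 (s(T, p) = -1/3*4 = -4/3)
x(M, g) = 2*M*(-4/3 + g) (x(M, g) = (M + M)*(g - 4/3) = (2*M)*(-4/3 + g) = 2*M*(-4/3 + g))
h(m) = 2*m*(-4 + 3*m)/3
t(Q, d) = 320 (t(Q, d) = 2*(4 - 4*4)*(-4 + 3*(4 - 4*4))/3 = 2*(4 - 16)*(-4 + 3*(4 - 16))/3 = (2/3)*(-12)*(-4 + 3*(-12)) = (2/3)*(-12)*(-4 - 36) = (2/3)*(-12)*(-40) = 320)
(25 - 241) + t(-12, 7) = (25 - 241) + 320 = -216 + 320 = 104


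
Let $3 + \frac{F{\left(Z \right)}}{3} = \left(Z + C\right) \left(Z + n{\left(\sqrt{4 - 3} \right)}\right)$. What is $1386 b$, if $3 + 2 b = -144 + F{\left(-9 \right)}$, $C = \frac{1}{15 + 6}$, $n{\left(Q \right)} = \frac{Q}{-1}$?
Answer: $78012$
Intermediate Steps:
$n{\left(Q \right)} = - Q$ ($n{\left(Q \right)} = Q \left(-1\right) = - Q$)
$C = \frac{1}{21} \approx 0.047619$
$F{\left(Z \right)} = -9 + 3 \left(-1 + Z\right) \left(\frac{1}{21} + Z\right)$ ($F{\left(Z \right)} = -9 + 3 \left(Z + \frac{1}{21}\right) \left(Z - \sqrt{4 - 3}\right) = -9 + 3 \left(\frac{1}{21} + Z\right) \left(Z - \sqrt{1}\right) = -9 + 3 \left(\frac{1}{21} + Z\right) \left(Z - 1\right) = -9 + 3 \left(\frac{1}{21} + Z\right) \left(-1 + Z\right) = -9 + 3 \left(-1 + Z\right) \left(\frac{1}{21} + Z\right)$)
$b = \frac{394}{7}$ ($b = - \frac{3}{2} + \frac{-144 - \left(- \frac{116}{7} - 243\right)}{2} = - \frac{3}{2} + \frac{-144 + \left(- \frac{64}{7} + 3 \cdot 81 + \frac{180}{7}\right)}{2} = - \frac{3}{2} + \frac{-144 + \left(- \frac{64}{7} + 243 + \frac{180}{7}\right)}{2} = - \frac{3}{2} + \frac{-144 + \frac{1817}{7}}{2} = - \frac{3}{2} + \frac{1}{2} \cdot \frac{809}{7} = - \frac{3}{2} + \frac{809}{14} = \frac{394}{7} \approx 56.286$)
$1386 b = 1386 \cdot \frac{394}{7} = 78012$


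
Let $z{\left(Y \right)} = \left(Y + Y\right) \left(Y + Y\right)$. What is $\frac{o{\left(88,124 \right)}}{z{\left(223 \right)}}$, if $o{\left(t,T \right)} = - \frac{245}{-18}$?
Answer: $\frac{245}{3580488} \approx 6.8426 \cdot 10^{-5}$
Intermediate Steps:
$o{\left(t,T \right)} = \frac{245}{18}$ ($o{\left(t,T \right)} = \left(-245\right) \left(- \frac{1}{18}\right) = \frac{245}{18}$)
$z{\left(Y \right)} = 4 Y^{2}$ ($z{\left(Y \right)} = 2 Y 2 Y = 4 Y^{2}$)
$\frac{o{\left(88,124 \right)}}{z{\left(223 \right)}} = \frac{245}{18 \cdot 4 \cdot 223^{2}} = \frac{245}{18 \cdot 4 \cdot 49729} = \frac{245}{18 \cdot 198916} = \frac{245}{18} \cdot \frac{1}{198916} = \frac{245}{3580488}$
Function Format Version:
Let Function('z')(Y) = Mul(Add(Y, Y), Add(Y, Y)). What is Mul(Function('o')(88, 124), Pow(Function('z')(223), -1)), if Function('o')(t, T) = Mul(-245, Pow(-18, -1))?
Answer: Rational(245, 3580488) ≈ 6.8426e-5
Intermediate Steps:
Function('o')(t, T) = Rational(245, 18) (Function('o')(t, T) = Mul(-245, Rational(-1, 18)) = Rational(245, 18))
Function('z')(Y) = Mul(4, Pow(Y, 2)) (Function('z')(Y) = Mul(Mul(2, Y), Mul(2, Y)) = Mul(4, Pow(Y, 2)))
Mul(Function('o')(88, 124), Pow(Function('z')(223), -1)) = Mul(Rational(245, 18), Pow(Mul(4, Pow(223, 2)), -1)) = Mul(Rational(245, 18), Pow(Mul(4, 49729), -1)) = Mul(Rational(245, 18), Pow(198916, -1)) = Mul(Rational(245, 18), Rational(1, 198916)) = Rational(245, 3580488)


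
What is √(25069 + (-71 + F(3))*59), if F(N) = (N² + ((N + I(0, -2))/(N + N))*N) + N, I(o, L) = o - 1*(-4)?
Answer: √87178/2 ≈ 147.63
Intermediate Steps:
I(o, L) = 4 + o (I(o, L) = o + 4 = 4 + o)
F(N) = 2 + N² + 3*N/2 (F(N) = (N² + ((N + (4 + 0))/(N + N))*N) + N = (N² + ((N + 4)/((2*N)))*N) + N = (N² + ((4 + N)*(1/(2*N)))*N) + N = (N² + ((4 + N)/(2*N))*N) + N = (N² + (2 + N/2)) + N = (2 + N² + N/2) + N = 2 + N² + 3*N/2)
√(25069 + (-71 + F(3))*59) = √(25069 + (-71 + (2 + 3² + (3/2)*3))*59) = √(25069 + (-71 + (2 + 9 + 9/2))*59) = √(25069 + (-71 + 31/2)*59) = √(25069 - 111/2*59) = √(25069 - 6549/2) = √(43589/2) = √87178/2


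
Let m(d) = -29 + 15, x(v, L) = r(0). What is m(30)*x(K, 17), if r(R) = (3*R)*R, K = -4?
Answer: 0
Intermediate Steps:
r(R) = 3*R**2
x(v, L) = 0 (x(v, L) = 3*0**2 = 3*0 = 0)
m(d) = -14
m(30)*x(K, 17) = -14*0 = 0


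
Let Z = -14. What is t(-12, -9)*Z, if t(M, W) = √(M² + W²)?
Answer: -210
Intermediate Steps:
t(-12, -9)*Z = √((-12)² + (-9)²)*(-14) = √(144 + 81)*(-14) = √225*(-14) = 15*(-14) = -210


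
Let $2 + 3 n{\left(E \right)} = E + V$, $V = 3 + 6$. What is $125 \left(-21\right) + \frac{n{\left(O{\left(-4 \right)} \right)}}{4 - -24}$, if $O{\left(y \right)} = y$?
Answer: $- \frac{73499}{28} \approx -2625.0$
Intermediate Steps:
$V = 9$
$n{\left(E \right)} = \frac{7}{3} + \frac{E}{3}$ ($n{\left(E \right)} = - \frac{2}{3} + \frac{E + 9}{3} = - \frac{2}{3} + \frac{9 + E}{3} = - \frac{2}{3} + \left(3 + \frac{E}{3}\right) = \frac{7}{3} + \frac{E}{3}$)
$125 \left(-21\right) + \frac{n{\left(O{\left(-4 \right)} \right)}}{4 - -24} = 125 \left(-21\right) + \frac{\frac{7}{3} + \frac{1}{3} \left(-4\right)}{4 - -24} = -2625 + \frac{\frac{7}{3} - \frac{4}{3}}{4 + 24} = -2625 + 1 \cdot \frac{1}{28} = -2625 + \frac{1}{28} = - \frac{73499}{28}$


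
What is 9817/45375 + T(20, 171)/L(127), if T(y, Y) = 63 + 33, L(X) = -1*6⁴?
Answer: 58103/408375 ≈ 0.14228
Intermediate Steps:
L(X) = -1296 (L(X) = -1*1296 = -1296)
T(y, Y) = 96
9817/45375 + T(20, 171)/L(127) = 9817/45375 + 96/(-1296) = 9817*(1/45375) + 96*(-1/1296) = 9817/45375 - 2/27 = 58103/408375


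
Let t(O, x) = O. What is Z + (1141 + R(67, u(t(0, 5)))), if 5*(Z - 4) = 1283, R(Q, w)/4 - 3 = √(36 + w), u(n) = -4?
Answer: 7068/5 + 16*√2 ≈ 1436.2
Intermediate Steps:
R(Q, w) = 12 + 4*√(36 + w)
Z = 1303/5 (Z = 4 + (⅕)*1283 = 4 + 1283/5 = 1303/5 ≈ 260.60)
Z + (1141 + R(67, u(t(0, 5)))) = 1303/5 + (1141 + (12 + 4*√(36 - 4))) = 1303/5 + (1141 + (12 + 4*√32)) = 1303/5 + (1141 + (12 + 4*(4*√2))) = 1303/5 + (1141 + (12 + 16*√2)) = 1303/5 + (1153 + 16*√2) = 7068/5 + 16*√2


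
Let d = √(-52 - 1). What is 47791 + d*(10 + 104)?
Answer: 47791 + 114*I*√53 ≈ 47791.0 + 829.93*I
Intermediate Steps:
d = I*√53 (d = √(-53) = I*√53 ≈ 7.2801*I)
47791 + d*(10 + 104) = 47791 + (I*√53)*(10 + 104) = 47791 + (I*√53)*114 = 47791 + 114*I*√53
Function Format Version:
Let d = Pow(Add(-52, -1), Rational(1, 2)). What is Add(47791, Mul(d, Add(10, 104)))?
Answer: Add(47791, Mul(114, I, Pow(53, Rational(1, 2)))) ≈ Add(47791., Mul(829.93, I))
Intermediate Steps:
d = Mul(I, Pow(53, Rational(1, 2))) (d = Pow(-53, Rational(1, 2)) = Mul(I, Pow(53, Rational(1, 2))) ≈ Mul(7.2801, I))
Add(47791, Mul(d, Add(10, 104))) = Add(47791, Mul(Mul(I, Pow(53, Rational(1, 2))), Add(10, 104))) = Add(47791, Mul(Mul(I, Pow(53, Rational(1, 2))), 114)) = Add(47791, Mul(114, I, Pow(53, Rational(1, 2))))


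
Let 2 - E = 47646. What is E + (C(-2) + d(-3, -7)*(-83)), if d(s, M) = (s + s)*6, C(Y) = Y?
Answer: -44658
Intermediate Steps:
E = -47644 (E = 2 - 1*47646 = 2 - 47646 = -47644)
d(s, M) = 12*s (d(s, M) = (2*s)*6 = 12*s)
E + (C(-2) + d(-3, -7)*(-83)) = -47644 + (-2 + (12*(-3))*(-83)) = -47644 + (-2 - 36*(-83)) = -47644 + (-2 + 2988) = -47644 + 2986 = -44658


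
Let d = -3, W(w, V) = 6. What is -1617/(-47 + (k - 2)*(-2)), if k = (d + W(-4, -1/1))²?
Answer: 1617/61 ≈ 26.508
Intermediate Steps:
k = 9 (k = (-3 + 6)² = 3² = 9)
-1617/(-47 + (k - 2)*(-2)) = -1617/(-47 + (9 - 2)*(-2)) = -1617/(-47 + 7*(-2)) = -1617/(-47 - 14) = -1617/(-61) = -1/61*(-1617) = 1617/61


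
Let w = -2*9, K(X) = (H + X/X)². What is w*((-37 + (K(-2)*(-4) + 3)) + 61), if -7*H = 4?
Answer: -23166/49 ≈ -472.78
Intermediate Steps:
H = -4/7 (H = -⅐*4 = -4/7 ≈ -0.57143)
K(X) = 9/49 (K(X) = (-4/7 + X/X)² = (-4/7 + 1)² = (3/7)² = 9/49)
w = -18
w*((-37 + (K(-2)*(-4) + 3)) + 61) = -18*((-37 + ((9/49)*(-4) + 3)) + 61) = -18*((-37 + (-36/49 + 3)) + 61) = -18*((-37 + 111/49) + 61) = -18*(-1702/49 + 61) = -18*1287/49 = -23166/49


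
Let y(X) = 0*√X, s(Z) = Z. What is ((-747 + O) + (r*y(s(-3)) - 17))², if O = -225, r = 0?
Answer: 978121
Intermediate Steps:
y(X) = 0
((-747 + O) + (r*y(s(-3)) - 17))² = ((-747 - 225) + (0*0 - 17))² = (-972 + (0 - 17))² = (-972 - 17)² = (-989)² = 978121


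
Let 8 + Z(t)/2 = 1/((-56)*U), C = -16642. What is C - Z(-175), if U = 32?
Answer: -14896895/896 ≈ -16626.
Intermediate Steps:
Z(t) = -14337/896 (Z(t) = -16 + 2*(1/(-56*32)) = -16 + 2*(-1/56*1/32) = -16 + 2*(-1/1792) = -16 - 1/896 = -14337/896)
C - Z(-175) = -16642 - 1*(-14337/896) = -16642 + 14337/896 = -14896895/896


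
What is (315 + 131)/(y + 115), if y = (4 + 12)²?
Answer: 446/371 ≈ 1.2022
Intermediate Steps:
y = 256 (y = 16² = 256)
(315 + 131)/(y + 115) = (315 + 131)/(256 + 115) = 446/371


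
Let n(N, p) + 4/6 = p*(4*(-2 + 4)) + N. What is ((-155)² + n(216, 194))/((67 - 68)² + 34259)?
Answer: 77377/102780 ≈ 0.75284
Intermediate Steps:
n(N, p) = -⅔ + N + 8*p (n(N, p) = -⅔ + (p*(4*(-2 + 4)) + N) = -⅔ + (p*(4*2) + N) = -⅔ + (p*8 + N) = -⅔ + (8*p + N) = -⅔ + (N + 8*p) = -⅔ + N + 8*p)
((-155)² + n(216, 194))/((67 - 68)² + 34259) = ((-155)² + (-⅔ + 216 + 8*194))/((67 - 68)² + 34259) = (24025 + (-⅔ + 216 + 1552))/((-1)² + 34259) = (24025 + 5302/3)/(1 + 34259) = (77377/3)/34260 = (77377/3)*(1/34260) = 77377/102780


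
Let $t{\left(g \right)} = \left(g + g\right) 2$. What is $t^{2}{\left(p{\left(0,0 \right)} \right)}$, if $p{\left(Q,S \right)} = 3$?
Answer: $144$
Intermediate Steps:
$t{\left(g \right)} = 4 g$ ($t{\left(g \right)} = 2 g 2 = 4 g$)
$t^{2}{\left(p{\left(0,0 \right)} \right)} = \left(4 \cdot 3\right)^{2} = 12^{2} = 144$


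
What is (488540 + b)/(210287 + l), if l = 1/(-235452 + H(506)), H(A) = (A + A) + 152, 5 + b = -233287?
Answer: 1128331008/929579635 ≈ 1.2138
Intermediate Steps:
b = -233292 (b = -5 - 233287 = -233292)
H(A) = 152 + 2*A (H(A) = 2*A + 152 = 152 + 2*A)
l = -1/234288 (l = 1/(-235452 + (152 + 2*506)) = 1/(-235452 + (152 + 1012)) = 1/(-235452 + 1164) = 1/(-234288) = -1/234288 ≈ -4.2683e-6)
(488540 + b)/(210287 + l) = (488540 - 233292)/(210287 - 1/234288) = 255248/(49267720655/234288) = 255248*(234288/49267720655) = 1128331008/929579635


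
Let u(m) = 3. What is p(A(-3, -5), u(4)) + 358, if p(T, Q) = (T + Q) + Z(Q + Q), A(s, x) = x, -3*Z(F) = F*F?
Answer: 344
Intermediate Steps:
Z(F) = -F**2/3 (Z(F) = -F*F/3 = -F**2/3)
p(T, Q) = Q + T - 4*Q**2/3 (p(T, Q) = (T + Q) - (Q + Q)**2/3 = (Q + T) - 4*Q**2/3 = Q + T - 4*Q**2/3)
p(A(-3, -5), u(4)) + 358 = (3 - 5 - 4/3*3**2) + 358 = (3 - 5 - 4/3*9) + 358 = (3 - 5 - 12) + 358 = -14 + 358 = 344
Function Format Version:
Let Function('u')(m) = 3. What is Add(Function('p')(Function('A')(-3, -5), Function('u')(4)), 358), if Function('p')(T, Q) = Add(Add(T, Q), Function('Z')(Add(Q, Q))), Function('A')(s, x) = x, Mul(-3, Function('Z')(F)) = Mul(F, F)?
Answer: 344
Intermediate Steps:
Function('Z')(F) = Mul(Rational(-1, 3), Pow(F, 2)) (Function('Z')(F) = Mul(Rational(-1, 3), Mul(F, F)) = Mul(Rational(-1, 3), Pow(F, 2)))
Function('p')(T, Q) = Add(Q, T, Mul(Rational(-4, 3), Pow(Q, 2))) (Function('p')(T, Q) = Add(Add(T, Q), Mul(Rational(-1, 3), Pow(Add(Q, Q), 2))) = Add(Add(Q, T), Mul(Rational(-1, 3), Pow(Mul(2, Q), 2))) = Add(Add(Q, T), Mul(Rational(-1, 3), Mul(4, Pow(Q, 2)))) = Add(Add(Q, T), Mul(Rational(-4, 3), Pow(Q, 2))) = Add(Q, T, Mul(Rational(-4, 3), Pow(Q, 2))))
Add(Function('p')(Function('A')(-3, -5), Function('u')(4)), 358) = Add(Add(3, -5, Mul(Rational(-4, 3), Pow(3, 2))), 358) = Add(Add(3, -5, Mul(Rational(-4, 3), 9)), 358) = Add(Add(3, -5, -12), 358) = Add(-14, 358) = 344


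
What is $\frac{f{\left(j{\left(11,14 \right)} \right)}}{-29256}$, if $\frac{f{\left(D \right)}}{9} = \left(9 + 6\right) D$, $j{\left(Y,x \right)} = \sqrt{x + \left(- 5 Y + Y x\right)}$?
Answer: $- \frac{45 \sqrt{113}}{9752} \approx -0.049052$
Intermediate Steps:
$j{\left(Y,x \right)} = \sqrt{x - 5 Y + Y x}$
$f{\left(D \right)} = 135 D$ ($f{\left(D \right)} = 9 \left(9 + 6\right) D = 9 \cdot 15 D = 135 D$)
$\frac{f{\left(j{\left(11,14 \right)} \right)}}{-29256} = \frac{135 \sqrt{14 - 55 + 11 \cdot 14}}{-29256} = 135 \sqrt{14 - 55 + 154} \left(- \frac{1}{29256}\right) = 135 \sqrt{113} \left(- \frac{1}{29256}\right) = - \frac{45 \sqrt{113}}{9752}$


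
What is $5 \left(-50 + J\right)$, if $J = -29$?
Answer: $-395$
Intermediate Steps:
$5 \left(-50 + J\right) = 5 \left(-50 - 29\right) = 5 \left(-79\right) = -395$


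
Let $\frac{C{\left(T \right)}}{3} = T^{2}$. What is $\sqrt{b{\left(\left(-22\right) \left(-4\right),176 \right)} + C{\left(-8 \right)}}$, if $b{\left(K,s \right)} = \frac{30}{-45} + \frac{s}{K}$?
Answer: $\frac{2 \sqrt{435}}{3} \approx 13.904$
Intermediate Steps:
$b{\left(K,s \right)} = - \frac{2}{3} + \frac{s}{K}$ ($b{\left(K,s \right)} = 30 \left(- \frac{1}{45}\right) + \frac{s}{K} = - \frac{2}{3} + \frac{s}{K}$)
$C{\left(T \right)} = 3 T^{2}$
$\sqrt{b{\left(\left(-22\right) \left(-4\right),176 \right)} + C{\left(-8 \right)}} = \sqrt{\left(- \frac{2}{3} + \frac{176}{\left(-22\right) \left(-4\right)}\right) + 3 \left(-8\right)^{2}} = \sqrt{\left(- \frac{2}{3} + \frac{176}{88}\right) + 3 \cdot 64} = \sqrt{\left(- \frac{2}{3} + 176 \cdot \frac{1}{88}\right) + 192} = \sqrt{\left(- \frac{2}{3} + 2\right) + 192} = \sqrt{\frac{4}{3} + 192} = \sqrt{\frac{580}{3}} = \frac{2 \sqrt{435}}{3}$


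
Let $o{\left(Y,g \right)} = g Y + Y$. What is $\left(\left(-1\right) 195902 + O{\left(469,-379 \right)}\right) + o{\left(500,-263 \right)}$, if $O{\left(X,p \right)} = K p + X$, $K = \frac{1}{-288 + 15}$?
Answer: $- \frac{89115830}{273} \approx -3.2643 \cdot 10^{5}$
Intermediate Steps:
$K = - \frac{1}{273}$ ($K = \frac{1}{-273} = - \frac{1}{273} \approx -0.003663$)
$o{\left(Y,g \right)} = Y + Y g$ ($o{\left(Y,g \right)} = Y g + Y = Y + Y g$)
$O{\left(X,p \right)} = X - \frac{p}{273}$ ($O{\left(X,p \right)} = - \frac{p}{273} + X = X - \frac{p}{273}$)
$\left(\left(-1\right) 195902 + O{\left(469,-379 \right)}\right) + o{\left(500,-263 \right)} = \left(\left(-1\right) 195902 + \left(469 - - \frac{379}{273}\right)\right) + 500 \left(1 - 263\right) = \left(-195902 + \left(469 + \frac{379}{273}\right)\right) + 500 \left(-262\right) = \left(-195902 + \frac{128416}{273}\right) - 131000 = - \frac{53352830}{273} - 131000 = - \frac{89115830}{273}$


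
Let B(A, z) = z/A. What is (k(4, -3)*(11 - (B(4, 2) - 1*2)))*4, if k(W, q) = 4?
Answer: 200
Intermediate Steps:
(k(4, -3)*(11 - (B(4, 2) - 1*2)))*4 = (4*(11 - (2/4 - 1*2)))*4 = (4*(11 - (2*(1/4) - 2)))*4 = (4*(11 - (1/2 - 2)))*4 = (4*(11 - 1*(-3/2)))*4 = (4*(11 + 3/2))*4 = (4*(25/2))*4 = 50*4 = 200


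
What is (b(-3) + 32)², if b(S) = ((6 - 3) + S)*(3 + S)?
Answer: 1024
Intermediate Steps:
b(S) = (3 + S)² (b(S) = (3 + S)*(3 + S) = (3 + S)²)
(b(-3) + 32)² = ((3 - 3)² + 32)² = (0² + 32)² = (0 + 32)² = 32² = 1024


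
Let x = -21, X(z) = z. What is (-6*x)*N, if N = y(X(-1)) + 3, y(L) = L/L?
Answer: 504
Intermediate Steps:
y(L) = 1
N = 4 (N = 1 + 3 = 4)
(-6*x)*N = -6*(-21)*4 = 126*4 = 504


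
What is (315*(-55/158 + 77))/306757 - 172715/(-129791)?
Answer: 806020972055/571878095486 ≈ 1.4094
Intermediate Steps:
(315*(-55/158 + 77))/306757 - 172715/(-129791) = (315*(-55*1/158 + 77))*(1/306757) - 172715*(-1/129791) = (315*(-55/158 + 77))*(1/306757) + 172715/129791 = (315*(12111/158))*(1/306757) + 172715/129791 = (3814965/158)*(1/306757) + 172715/129791 = 346815/4406146 + 172715/129791 = 806020972055/571878095486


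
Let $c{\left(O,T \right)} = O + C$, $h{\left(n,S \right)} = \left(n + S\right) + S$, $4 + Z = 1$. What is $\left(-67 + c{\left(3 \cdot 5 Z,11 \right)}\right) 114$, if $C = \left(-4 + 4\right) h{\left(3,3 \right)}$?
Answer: $-12768$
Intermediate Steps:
$Z = -3$ ($Z = -4 + 1 = -3$)
$h{\left(n,S \right)} = n + 2 S$ ($h{\left(n,S \right)} = \left(S + n\right) + S = n + 2 S$)
$C = 0$ ($C = \left(-4 + 4\right) \left(3 + 2 \cdot 3\right) = 0 \left(3 + 6\right) = 0 \cdot 9 = 0$)
$c{\left(O,T \right)} = O$ ($c{\left(O,T \right)} = O + 0 = O$)
$\left(-67 + c{\left(3 \cdot 5 Z,11 \right)}\right) 114 = \left(-67 + 3 \cdot 5 \left(-3\right)\right) 114 = \left(-67 + 15 \left(-3\right)\right) 114 = \left(-67 - 45\right) 114 = \left(-112\right) 114 = -12768$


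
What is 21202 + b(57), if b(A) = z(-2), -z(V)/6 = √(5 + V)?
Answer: 21202 - 6*√3 ≈ 21192.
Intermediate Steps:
z(V) = -6*√(5 + V)
b(A) = -6*√3 (b(A) = -6*√(5 - 2) = -6*√3)
21202 + b(57) = 21202 - 6*√3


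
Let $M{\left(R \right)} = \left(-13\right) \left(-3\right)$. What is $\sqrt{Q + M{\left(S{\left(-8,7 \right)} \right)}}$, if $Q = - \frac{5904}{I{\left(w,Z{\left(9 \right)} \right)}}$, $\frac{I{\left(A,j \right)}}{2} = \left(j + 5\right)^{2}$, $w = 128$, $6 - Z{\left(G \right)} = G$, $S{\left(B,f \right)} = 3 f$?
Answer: $i \sqrt{699} \approx 26.439 i$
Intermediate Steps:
$Z{\left(G \right)} = 6 - G$
$I{\left(A,j \right)} = 2 \left(5 + j\right)^{2}$ ($I{\left(A,j \right)} = 2 \left(j + 5\right)^{2} = 2 \left(5 + j\right)^{2}$)
$Q = -738$ ($Q = - \frac{5904}{2 \left(5 + \left(6 - 9\right)\right)^{2}} = - \frac{5904}{2 \left(5 - 3\right)^{2}} = - \frac{5904}{2 \cdot 2^{2}} = - \frac{5904}{2 \cdot 4} = - \frac{5904}{8} = \left(-5904\right) \frac{1}{8} = -738$)
$M{\left(R \right)} = 39$
$\sqrt{Q + M{\left(S{\left(-8,7 \right)} \right)}} = \sqrt{-738 + 39} = \sqrt{-699} = i \sqrt{699}$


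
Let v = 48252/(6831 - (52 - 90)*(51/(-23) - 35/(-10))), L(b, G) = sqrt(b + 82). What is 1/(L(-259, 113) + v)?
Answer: 14633955022/471947745119 - 6259499689*I*sqrt(177)/1415843235357 ≈ 0.031008 - 0.058818*I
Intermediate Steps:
L(b, G) = sqrt(82 + b)
v = 554898/79117 (v = 48252/(6831 - (-38)*(51*(-1/23) - 35*(-1/10))) = 48252/(6831 - (-38)*(-51/23 + 7/2)) = 48252/(6831 - (-38)*59/46) = 48252/(6831 - 1*(-1121/23)) = 48252/(6831 + 1121/23) = 48252/(158234/23) = 48252*(23/158234) = 554898/79117 ≈ 7.0136)
1/(L(-259, 113) + v) = 1/(sqrt(82 - 259) + 554898/79117) = 1/(sqrt(-177) + 554898/79117) = 1/(I*sqrt(177) + 554898/79117) = 1/(554898/79117 + I*sqrt(177))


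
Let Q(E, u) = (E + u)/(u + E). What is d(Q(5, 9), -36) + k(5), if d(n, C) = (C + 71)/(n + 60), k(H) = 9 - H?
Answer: 279/61 ≈ 4.5738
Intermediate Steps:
Q(E, u) = 1 (Q(E, u) = (E + u)/(E + u) = 1)
d(n, C) = (71 + C)/(60 + n)
d(Q(5, 9), -36) + k(5) = (71 - 36)/(60 + 1) + (9 - 1*5) = 35/61 + (9 - 5) = (1/61)*35 + 4 = 35/61 + 4 = 279/61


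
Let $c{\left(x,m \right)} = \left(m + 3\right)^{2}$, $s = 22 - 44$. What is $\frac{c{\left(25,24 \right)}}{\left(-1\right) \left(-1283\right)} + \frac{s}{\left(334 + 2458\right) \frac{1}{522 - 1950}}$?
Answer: $\frac{5292762}{447767} \approx 11.82$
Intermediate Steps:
$s = -22$ ($s = 22 - 44 = -22$)
$c{\left(x,m \right)} = \left(3 + m\right)^{2}$
$\frac{c{\left(25,24 \right)}}{\left(-1\right) \left(-1283\right)} + \frac{s}{\left(334 + 2458\right) \frac{1}{522 - 1950}} = \frac{\left(3 + 24\right)^{2}}{\left(-1\right) \left(-1283\right)} - \frac{22}{\left(334 + 2458\right) \frac{1}{522 - 1950}} = \frac{27^{2}}{1283} - \frac{22}{2792 \frac{1}{-1428}} = 729 \cdot \frac{1}{1283} - \frac{22}{2792 \left(- \frac{1}{1428}\right)} = \frac{729}{1283} - \frac{22}{- \frac{698}{357}} = \frac{729}{1283} - - \frac{3927}{349} = \frac{729}{1283} + \frac{3927}{349} = \frac{5292762}{447767}$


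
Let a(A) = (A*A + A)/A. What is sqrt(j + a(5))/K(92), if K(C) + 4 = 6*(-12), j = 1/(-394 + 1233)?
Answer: -sqrt(4224365)/63764 ≈ -0.032233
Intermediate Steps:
j = 1/839 ≈ 0.0011919
a(A) = (A + A**2)/A (a(A) = (A**2 + A)/A = (A + A**2)/A)
K(C) = -76 (K(C) = -4 + 6*(-12) = -4 - 72 = -76)
sqrt(j + a(5))/K(92) = sqrt(1/839 + (1 + 5))/(-76) = sqrt(1/839 + 6)*(-1/76) = sqrt(5035/839)*(-1/76) = (sqrt(4224365)/839)*(-1/76) = -sqrt(4224365)/63764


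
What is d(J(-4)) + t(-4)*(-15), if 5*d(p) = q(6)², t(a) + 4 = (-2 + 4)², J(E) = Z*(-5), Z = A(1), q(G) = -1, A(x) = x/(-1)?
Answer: ⅕ ≈ 0.20000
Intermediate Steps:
A(x) = -x (A(x) = x*(-1) = -x)
Z = -1 (Z = -1*1 = -1)
J(E) = 5 (J(E) = -1*(-5) = 5)
t(a) = 0 (t(a) = -4 + (-2 + 4)² = -4 + 2² = -4 + 4 = 0)
d(p) = ⅕ (d(p) = (⅕)*(-1)² = (⅕)*1 = ⅕)
d(J(-4)) + t(-4)*(-15) = ⅕ + 0*(-15) = ⅕ + 0 = ⅕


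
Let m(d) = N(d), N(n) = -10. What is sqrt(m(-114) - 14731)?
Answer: I*sqrt(14741) ≈ 121.41*I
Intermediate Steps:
m(d) = -10
sqrt(m(-114) - 14731) = sqrt(-10 - 14731) = sqrt(-14741) = I*sqrt(14741)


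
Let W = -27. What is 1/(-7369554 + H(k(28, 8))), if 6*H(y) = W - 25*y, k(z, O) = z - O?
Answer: -6/44217851 ≈ -1.3569e-7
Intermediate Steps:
H(y) = -9/2 - 25*y/6 (H(y) = (-27 - 25*y)/6 = -9/2 - 25*y/6)
1/(-7369554 + H(k(28, 8))) = 1/(-7369554 + (-9/2 - 25*(28 - 1*8)/6)) = 1/(-7369554 + (-9/2 - 25*(28 - 8)/6)) = 1/(-7369554 + (-9/2 - 25/6*20)) = 1/(-7369554 + (-9/2 - 250/3)) = 1/(-7369554 - 527/6) = 1/(-44217851/6) = -6/44217851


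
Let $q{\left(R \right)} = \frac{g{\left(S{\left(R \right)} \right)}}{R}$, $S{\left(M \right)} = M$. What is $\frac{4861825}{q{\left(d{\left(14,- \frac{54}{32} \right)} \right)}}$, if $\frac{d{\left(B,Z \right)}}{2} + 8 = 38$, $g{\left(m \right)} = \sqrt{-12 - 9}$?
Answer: $- \frac{97236500 i \sqrt{21}}{7} \approx - 6.3656 \cdot 10^{7} i$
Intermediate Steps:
$g{\left(m \right)} = i \sqrt{21}$ ($g{\left(m \right)} = \sqrt{-21} = i \sqrt{21}$)
$d{\left(B,Z \right)} = 60$ ($d{\left(B,Z \right)} = -16 + 2 \cdot 38 = -16 + 76 = 60$)
$q{\left(R \right)} = \frac{i \sqrt{21}}{R}$
$\frac{4861825}{q{\left(d{\left(14,- \frac{54}{32} \right)} \right)}} = \frac{4861825}{i \sqrt{21} \cdot \frac{1}{60}} = \frac{4861825}{\frac{1}{60} i \sqrt{21}} = 4861825 \left(- \frac{20 i \sqrt{21}}{7}\right) = - \frac{97236500 i \sqrt{21}}{7}$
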